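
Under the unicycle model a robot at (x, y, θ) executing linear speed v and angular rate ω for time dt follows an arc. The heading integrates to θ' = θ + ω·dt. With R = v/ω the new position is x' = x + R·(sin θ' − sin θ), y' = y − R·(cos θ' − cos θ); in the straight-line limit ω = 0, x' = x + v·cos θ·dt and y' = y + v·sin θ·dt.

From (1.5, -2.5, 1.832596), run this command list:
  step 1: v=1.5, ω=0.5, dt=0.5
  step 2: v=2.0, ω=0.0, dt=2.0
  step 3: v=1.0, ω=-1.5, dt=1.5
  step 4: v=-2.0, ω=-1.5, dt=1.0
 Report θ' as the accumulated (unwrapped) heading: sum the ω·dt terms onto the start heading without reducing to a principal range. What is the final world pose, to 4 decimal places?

(-1.1538, 4.1074, -1.6674)

step 1: θ'=2.0826 (R=3.0000) → pose (1.2178, -1.8072, 2.0826)
step 2: θ'=2.0826 (straight) → pose (-0.7412, 1.6802, 2.0826)
step 3: θ'=-0.1674 (R=-0.6667) → pose (-0.0488, 2.6641, -0.1674)
step 4: θ'=-1.6674 (R=1.3333) → pose (-1.1538, 4.1074, -1.6674)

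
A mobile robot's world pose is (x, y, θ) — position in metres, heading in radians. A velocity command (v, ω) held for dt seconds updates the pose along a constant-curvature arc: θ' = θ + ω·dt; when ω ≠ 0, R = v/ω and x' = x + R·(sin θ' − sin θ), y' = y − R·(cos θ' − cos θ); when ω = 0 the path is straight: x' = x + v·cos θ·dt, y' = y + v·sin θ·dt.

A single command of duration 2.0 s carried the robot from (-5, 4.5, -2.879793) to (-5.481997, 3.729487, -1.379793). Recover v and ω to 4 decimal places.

Δθ = -1.379793 − -2.879793 = 1.500000
ω = Δθ/dt = 1.500000/2.0 = 0.7500
R = −Δy/(cos θ' − cos θ) = 0.6667
v = R·ω = 0.6667·0.7500 = 0.5000

v = 0.5000, ω = 0.7500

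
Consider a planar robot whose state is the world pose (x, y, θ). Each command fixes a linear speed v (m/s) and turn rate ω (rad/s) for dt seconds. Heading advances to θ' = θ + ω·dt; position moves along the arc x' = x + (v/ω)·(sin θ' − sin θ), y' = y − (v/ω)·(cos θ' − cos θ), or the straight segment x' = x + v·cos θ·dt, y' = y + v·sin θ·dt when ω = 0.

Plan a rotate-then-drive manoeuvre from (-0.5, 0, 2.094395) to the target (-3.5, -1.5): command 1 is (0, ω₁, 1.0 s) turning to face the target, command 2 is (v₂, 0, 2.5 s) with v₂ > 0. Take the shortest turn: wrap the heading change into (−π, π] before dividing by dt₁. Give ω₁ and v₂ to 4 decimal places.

ω₁ = 1.5108, v₂ = 1.3416

heading to target = atan2(-1.5−0, -3.5−-0.5) = -2.6779
Δθ = wrap(-2.6779 − 2.0944) = 1.5108; ω₁ = Δθ/dt₁ = 1.5108
distance = √((-3.5−-0.5)² + (-1.5−0)²) = 3.3541; v₂ = distance/dt₂ = 1.3416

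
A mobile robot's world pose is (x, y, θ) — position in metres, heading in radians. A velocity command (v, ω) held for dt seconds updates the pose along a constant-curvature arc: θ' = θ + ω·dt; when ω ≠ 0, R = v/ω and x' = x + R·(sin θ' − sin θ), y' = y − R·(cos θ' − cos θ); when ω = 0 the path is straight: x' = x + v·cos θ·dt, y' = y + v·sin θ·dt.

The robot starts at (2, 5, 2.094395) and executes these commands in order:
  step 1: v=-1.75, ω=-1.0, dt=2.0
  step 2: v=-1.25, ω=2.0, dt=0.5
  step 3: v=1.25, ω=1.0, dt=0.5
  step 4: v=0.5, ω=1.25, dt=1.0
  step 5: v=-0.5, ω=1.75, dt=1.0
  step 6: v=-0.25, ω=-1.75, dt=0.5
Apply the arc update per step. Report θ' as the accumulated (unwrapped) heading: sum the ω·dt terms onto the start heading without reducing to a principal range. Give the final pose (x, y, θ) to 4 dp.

(0.4402, 3.3653, 3.7194)

step 1: θ'=0.0944 (R=1.7500) → pose (0.6494, 2.3828, 0.0944)
step 2: θ'=1.0944 (R=-0.6250) → pose (0.1529, 2.0472, 1.0944)
step 3: θ'=1.5944 (R=1.2500) → pose (0.2917, 2.6499, 1.5944)
step 4: θ'=2.8444 (R=0.4000) → pose (0.0090, 3.0229, 2.8444)
step 5: θ'=4.5944 (R=-0.2857) → pose (0.3764, 3.2625, 4.5944)
step 6: θ'=3.7194 (R=0.1429) → pose (0.4402, 3.3653, 3.7194)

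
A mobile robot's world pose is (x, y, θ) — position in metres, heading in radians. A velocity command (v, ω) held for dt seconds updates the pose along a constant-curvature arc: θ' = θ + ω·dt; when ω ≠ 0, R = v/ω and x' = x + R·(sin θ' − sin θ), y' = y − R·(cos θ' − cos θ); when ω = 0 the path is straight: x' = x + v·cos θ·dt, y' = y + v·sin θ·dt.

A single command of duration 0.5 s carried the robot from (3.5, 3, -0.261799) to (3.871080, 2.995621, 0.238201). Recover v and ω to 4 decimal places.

v = 0.7500, ω = 1.0000

Δθ = 0.238201 − -0.261799 = 0.500000
ω = Δθ/dt = 0.500000/0.5 = 1.0000
R = Δx/(sin θ' − sin θ) = 0.7500
v = R·ω = 0.7500·1.0000 = 0.7500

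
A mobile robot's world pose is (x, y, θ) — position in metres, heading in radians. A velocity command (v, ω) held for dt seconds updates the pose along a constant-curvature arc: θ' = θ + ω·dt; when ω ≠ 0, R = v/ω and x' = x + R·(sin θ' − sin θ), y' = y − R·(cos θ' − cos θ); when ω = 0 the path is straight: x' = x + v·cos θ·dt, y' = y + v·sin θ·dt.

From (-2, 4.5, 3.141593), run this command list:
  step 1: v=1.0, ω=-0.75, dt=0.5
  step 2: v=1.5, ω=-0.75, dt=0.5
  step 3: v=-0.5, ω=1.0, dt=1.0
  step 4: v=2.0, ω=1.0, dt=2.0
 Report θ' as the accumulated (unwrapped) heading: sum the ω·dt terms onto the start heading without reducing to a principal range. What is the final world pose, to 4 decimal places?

(-3.7159, 1.6775, 5.3916)

step 1: θ'=2.7666 (R=-1.3333) → pose (-2.4884, 4.5927, 2.7666)
step 2: θ'=2.3916 (R=-2.0000) → pose (-3.1191, 4.9903, 2.3916)
step 3: θ'=3.3916 (R=-0.5000) → pose (-2.6546, 4.8717, 3.3916)
step 4: θ'=5.3916 (R=2.0000) → pose (-3.7159, 1.6775, 5.3916)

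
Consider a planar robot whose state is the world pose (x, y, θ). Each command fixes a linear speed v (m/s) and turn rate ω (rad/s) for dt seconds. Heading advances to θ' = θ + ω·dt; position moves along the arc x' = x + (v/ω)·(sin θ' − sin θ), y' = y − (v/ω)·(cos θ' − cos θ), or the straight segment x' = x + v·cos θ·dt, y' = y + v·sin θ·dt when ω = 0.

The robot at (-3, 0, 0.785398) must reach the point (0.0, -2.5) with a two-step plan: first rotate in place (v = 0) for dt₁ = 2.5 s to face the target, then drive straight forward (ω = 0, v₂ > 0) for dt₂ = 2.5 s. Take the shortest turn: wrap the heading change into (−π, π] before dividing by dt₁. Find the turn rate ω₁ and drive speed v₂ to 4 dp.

heading to target = atan2(-2.5−0, 0−-3) = -0.6947
Δθ = wrap(-0.6947 − 0.7854) = -1.4801; ω₁ = Δθ/dt₁ = -0.5921
distance = √((0−-3)² + (-2.5−0)²) = 3.9051; v₂ = distance/dt₂ = 1.5620

ω₁ = -0.5921, v₂ = 1.5620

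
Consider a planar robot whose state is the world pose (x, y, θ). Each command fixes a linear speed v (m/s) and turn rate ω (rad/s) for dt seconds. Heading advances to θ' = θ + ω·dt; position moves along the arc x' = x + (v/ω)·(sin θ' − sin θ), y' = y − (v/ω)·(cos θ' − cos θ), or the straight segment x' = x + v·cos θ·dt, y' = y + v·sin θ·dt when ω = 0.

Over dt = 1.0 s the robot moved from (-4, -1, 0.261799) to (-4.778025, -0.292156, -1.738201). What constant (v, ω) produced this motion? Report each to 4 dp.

v = -1.2500, ω = -2.0000

Δθ = -1.738201 − 0.261799 = -2.000000
ω = Δθ/dt = -2.000000/1.0 = -2.0000
R = Δx/(sin θ' − sin θ) = 0.6250
v = R·ω = 0.6250·-2.0000 = -1.2500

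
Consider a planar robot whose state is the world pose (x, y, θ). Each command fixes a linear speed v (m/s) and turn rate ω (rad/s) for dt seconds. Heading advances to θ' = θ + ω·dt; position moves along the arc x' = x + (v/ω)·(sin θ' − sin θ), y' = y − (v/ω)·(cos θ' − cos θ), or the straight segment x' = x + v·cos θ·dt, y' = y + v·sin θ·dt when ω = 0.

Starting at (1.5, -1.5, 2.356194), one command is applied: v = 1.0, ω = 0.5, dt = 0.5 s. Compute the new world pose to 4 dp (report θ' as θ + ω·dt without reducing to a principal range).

(1.1062, -1.1941, 2.6062)

θ' = 2.3562 + 0.5·0.5 = 2.6062
R = v/ω = 1.0/0.5 = 2.0000
x' = 1.5 + 2.0000·(sin 2.6062 − sin 2.3562) = 1.1062
y' = -1.5 − 2.0000·(cos 2.6062 − cos 2.3562) = -1.1941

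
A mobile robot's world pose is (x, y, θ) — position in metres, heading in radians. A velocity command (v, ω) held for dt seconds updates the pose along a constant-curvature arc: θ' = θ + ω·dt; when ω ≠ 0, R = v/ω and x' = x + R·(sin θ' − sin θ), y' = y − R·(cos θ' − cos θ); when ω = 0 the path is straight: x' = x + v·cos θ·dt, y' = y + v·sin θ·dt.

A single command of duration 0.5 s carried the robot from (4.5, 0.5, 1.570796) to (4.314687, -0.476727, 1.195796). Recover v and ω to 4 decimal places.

Δθ = 1.195796 − 1.570796 = -0.375000
ω = Δθ/dt = -0.375000/0.5 = -0.7500
R = −Δy/(cos θ' − cos θ) = 2.6667
v = R·ω = 2.6667·-0.7500 = -2.0000

v = -2.0000, ω = -0.7500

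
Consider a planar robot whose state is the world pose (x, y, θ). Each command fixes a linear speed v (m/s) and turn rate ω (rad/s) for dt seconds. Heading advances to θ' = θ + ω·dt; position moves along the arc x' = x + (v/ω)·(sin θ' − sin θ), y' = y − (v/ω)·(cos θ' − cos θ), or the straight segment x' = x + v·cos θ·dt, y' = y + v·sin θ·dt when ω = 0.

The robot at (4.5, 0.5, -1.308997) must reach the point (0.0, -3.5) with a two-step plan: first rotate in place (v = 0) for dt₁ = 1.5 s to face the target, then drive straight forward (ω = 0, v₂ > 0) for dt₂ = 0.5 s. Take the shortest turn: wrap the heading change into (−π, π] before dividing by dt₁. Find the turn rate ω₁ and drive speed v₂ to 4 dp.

ω₁ = -0.7373, v₂ = 12.0416

heading to target = atan2(-3.5−0.5, 0−4.5) = -2.4150
Δθ = wrap(-2.4150 − -1.3090) = -1.1060; ω₁ = Δθ/dt₁ = -0.7373
distance = √((0−4.5)² + (-3.5−0.5)²) = 6.0208; v₂ = distance/dt₂ = 12.0416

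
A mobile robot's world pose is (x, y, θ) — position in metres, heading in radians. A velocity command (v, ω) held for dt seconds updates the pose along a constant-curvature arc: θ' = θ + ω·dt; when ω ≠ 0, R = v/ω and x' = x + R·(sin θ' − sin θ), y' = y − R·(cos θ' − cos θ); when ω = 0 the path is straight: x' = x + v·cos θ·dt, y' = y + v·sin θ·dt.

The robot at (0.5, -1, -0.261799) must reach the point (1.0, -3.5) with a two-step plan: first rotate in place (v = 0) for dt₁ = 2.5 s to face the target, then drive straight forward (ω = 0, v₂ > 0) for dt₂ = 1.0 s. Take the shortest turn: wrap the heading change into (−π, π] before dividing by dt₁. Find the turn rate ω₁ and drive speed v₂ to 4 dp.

ω₁ = -0.4446, v₂ = 2.5495

heading to target = atan2(-3.5−-1, 1−0.5) = -1.3734
Δθ = wrap(-1.3734 − -0.2618) = -1.1116; ω₁ = Δθ/dt₁ = -0.4446
distance = √((1−0.5)² + (-3.5−-1)²) = 2.5495; v₂ = distance/dt₂ = 2.5495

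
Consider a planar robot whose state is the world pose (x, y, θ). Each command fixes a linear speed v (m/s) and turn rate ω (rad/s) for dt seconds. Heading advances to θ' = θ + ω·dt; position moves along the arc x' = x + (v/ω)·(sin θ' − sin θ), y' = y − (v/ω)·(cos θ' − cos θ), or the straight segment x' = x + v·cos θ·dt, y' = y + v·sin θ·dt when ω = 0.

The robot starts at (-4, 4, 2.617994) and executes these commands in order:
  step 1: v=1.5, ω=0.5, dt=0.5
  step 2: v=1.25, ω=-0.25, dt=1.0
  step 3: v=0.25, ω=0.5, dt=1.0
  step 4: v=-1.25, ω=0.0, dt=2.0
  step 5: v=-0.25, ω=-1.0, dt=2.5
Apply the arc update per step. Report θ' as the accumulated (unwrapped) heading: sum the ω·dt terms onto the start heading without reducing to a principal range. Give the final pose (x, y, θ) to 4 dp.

step 1: θ'=2.8680 (R=3.0000) → pose (-4.6894, 4.2903, 2.8680)
step 2: θ'=2.6180 (R=-5.0000) → pose (-5.8384, 4.7742, 2.6180)
step 3: θ'=3.1180 (R=0.5000) → pose (-6.0766, 4.8411, 3.1180)
step 4: θ'=3.1180 (straight) → pose (-3.5773, 4.7821, 3.1180)
step 5: θ'=0.6180 (R=0.2500) → pose (-3.4384, 4.3284, 0.6180)

(-3.4384, 4.3284, 0.6180)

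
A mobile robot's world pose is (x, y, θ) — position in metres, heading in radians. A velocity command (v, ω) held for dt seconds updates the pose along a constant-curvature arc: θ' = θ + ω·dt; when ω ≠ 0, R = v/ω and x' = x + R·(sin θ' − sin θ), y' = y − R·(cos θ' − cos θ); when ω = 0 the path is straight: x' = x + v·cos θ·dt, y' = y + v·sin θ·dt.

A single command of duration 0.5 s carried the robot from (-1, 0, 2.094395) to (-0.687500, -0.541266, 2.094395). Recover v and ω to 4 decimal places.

Δθ = 2.094395 − 2.094395 = 0.000000
ω = Δθ/dt = 0.000000/0.5 = 0.0000
ω = 0 → v = (Δx·cos θ + Δy·sin θ)/dt = -1.2500

v = -1.2500, ω = 0.0000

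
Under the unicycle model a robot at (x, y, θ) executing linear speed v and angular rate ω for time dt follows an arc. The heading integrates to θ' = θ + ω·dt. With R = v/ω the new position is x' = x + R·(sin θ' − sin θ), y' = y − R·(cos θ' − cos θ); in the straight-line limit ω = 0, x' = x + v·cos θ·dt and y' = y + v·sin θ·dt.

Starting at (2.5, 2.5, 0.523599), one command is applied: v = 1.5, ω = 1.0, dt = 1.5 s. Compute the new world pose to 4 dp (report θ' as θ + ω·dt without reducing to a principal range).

θ' = 0.5236 + 1.0·1.5 = 2.0236
R = v/ω = 1.5/1.0 = 1.5000
x' = 2.5 + 1.5000·(sin 2.0236 − sin 0.5236) = 3.0988
y' = 2.5 − 1.5000·(cos 2.0236 − cos 0.5236) = 4.4553

(3.0988, 4.4553, 2.0236)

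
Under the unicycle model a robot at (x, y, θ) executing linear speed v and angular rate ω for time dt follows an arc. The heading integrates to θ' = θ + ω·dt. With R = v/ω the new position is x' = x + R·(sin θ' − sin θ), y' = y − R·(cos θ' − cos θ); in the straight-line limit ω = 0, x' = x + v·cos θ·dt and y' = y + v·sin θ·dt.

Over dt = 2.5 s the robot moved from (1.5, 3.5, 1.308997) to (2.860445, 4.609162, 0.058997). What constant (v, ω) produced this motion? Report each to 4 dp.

v = 0.7500, ω = -0.5000

Δθ = 0.058997 − 1.308997 = -1.250000
ω = Δθ/dt = -1.250000/2.5 = -0.5000
R = Δx/(sin θ' − sin θ) = -1.5000
v = R·ω = -1.5000·-0.5000 = 0.7500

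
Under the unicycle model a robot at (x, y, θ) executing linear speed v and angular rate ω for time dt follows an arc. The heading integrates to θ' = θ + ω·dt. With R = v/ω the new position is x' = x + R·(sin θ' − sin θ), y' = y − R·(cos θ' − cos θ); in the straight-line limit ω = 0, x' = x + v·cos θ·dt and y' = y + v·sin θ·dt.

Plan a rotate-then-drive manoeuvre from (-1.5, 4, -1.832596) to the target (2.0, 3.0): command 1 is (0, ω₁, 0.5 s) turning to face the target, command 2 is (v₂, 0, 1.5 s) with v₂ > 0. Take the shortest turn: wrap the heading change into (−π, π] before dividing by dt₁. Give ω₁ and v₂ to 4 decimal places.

ω₁ = 3.1086, v₂ = 2.4267

heading to target = atan2(3−4, 2−-1.5) = -0.2783
Δθ = wrap(-0.2783 − -1.8326) = 1.5543; ω₁ = Δθ/dt₁ = 3.1086
distance = √((2−-1.5)² + (3−4)²) = 3.6401; v₂ = distance/dt₂ = 2.4267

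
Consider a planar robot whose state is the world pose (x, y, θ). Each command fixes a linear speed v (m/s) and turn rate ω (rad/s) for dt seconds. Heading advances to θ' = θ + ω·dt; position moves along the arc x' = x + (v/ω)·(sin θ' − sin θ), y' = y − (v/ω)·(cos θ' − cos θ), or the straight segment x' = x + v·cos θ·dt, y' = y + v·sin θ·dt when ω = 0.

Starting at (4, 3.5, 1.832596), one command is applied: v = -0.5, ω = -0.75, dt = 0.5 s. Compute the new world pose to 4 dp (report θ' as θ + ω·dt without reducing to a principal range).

θ' = 1.8326 + -0.75·0.5 = 1.4576
R = v/ω = -0.5/-0.75 = 0.6667
x' = 4 + 0.6667·(sin 1.4576 − sin 1.8326) = 4.0184
y' = 3.5 − 0.6667·(cos 1.4576 − cos 1.8326) = 3.2521

(4.0184, 3.2521, 1.4576)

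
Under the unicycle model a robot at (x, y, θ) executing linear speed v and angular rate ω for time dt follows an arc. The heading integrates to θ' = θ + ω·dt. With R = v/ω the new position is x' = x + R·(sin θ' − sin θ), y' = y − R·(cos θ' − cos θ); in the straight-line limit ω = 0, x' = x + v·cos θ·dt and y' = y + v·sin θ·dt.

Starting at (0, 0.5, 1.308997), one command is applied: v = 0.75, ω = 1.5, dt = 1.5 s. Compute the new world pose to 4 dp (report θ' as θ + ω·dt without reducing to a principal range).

θ' = 1.3090 + 1.5·1.5 = 3.5590
R = v/ω = 0.75/1.5 = 0.5000
x' = 0 + 0.5000·(sin 3.5590 − sin 1.3090) = -0.6857
y' = 0.5 − 0.5000·(cos 3.5590 − cos 1.3090) = 1.0865

(-0.6857, 1.0865, 3.5590)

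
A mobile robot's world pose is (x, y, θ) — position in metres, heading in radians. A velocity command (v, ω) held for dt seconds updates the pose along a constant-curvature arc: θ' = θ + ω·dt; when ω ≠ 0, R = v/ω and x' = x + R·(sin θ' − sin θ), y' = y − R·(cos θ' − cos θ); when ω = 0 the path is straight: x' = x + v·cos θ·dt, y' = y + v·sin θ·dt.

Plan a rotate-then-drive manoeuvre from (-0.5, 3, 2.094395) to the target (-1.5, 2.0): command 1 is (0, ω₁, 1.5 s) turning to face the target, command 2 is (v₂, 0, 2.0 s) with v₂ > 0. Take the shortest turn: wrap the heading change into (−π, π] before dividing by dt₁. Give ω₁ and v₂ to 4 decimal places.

ω₁ = 1.2217, v₂ = 0.7071

heading to target = atan2(2−3, -1.5−-0.5) = -2.3562
Δθ = wrap(-2.3562 − 2.0944) = 1.8326; ω₁ = Δθ/dt₁ = 1.2217
distance = √((-1.5−-0.5)² + (2−3)²) = 1.4142; v₂ = distance/dt₂ = 0.7071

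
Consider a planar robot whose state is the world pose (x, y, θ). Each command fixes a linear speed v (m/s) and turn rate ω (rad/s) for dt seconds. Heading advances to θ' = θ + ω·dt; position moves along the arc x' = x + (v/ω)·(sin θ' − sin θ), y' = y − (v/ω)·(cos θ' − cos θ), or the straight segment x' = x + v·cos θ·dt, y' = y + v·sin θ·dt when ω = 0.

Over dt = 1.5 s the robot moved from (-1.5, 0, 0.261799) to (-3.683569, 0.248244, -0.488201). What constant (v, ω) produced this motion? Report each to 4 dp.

Δθ = -0.488201 − 0.261799 = -0.750000
ω = Δθ/dt = -0.750000/1.5 = -0.5000
R = Δx/(sin θ' − sin θ) = 3.0000
v = R·ω = 3.0000·-0.5000 = -1.5000

v = -1.5000, ω = -0.5000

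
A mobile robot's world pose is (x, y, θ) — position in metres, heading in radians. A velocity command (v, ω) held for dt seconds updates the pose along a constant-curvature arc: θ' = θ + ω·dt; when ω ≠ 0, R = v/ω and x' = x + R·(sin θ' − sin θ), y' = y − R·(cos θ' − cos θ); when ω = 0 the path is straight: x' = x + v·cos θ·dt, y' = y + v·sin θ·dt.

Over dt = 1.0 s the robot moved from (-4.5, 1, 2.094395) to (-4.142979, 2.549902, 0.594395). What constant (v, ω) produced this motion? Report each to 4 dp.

v = 1.7500, ω = -1.5000

Δθ = 0.594395 − 2.094395 = -1.500000
ω = Δθ/dt = -1.500000/1.0 = -1.5000
R = −Δy/(cos θ' − cos θ) = -1.1667
v = R·ω = -1.1667·-1.5000 = 1.7500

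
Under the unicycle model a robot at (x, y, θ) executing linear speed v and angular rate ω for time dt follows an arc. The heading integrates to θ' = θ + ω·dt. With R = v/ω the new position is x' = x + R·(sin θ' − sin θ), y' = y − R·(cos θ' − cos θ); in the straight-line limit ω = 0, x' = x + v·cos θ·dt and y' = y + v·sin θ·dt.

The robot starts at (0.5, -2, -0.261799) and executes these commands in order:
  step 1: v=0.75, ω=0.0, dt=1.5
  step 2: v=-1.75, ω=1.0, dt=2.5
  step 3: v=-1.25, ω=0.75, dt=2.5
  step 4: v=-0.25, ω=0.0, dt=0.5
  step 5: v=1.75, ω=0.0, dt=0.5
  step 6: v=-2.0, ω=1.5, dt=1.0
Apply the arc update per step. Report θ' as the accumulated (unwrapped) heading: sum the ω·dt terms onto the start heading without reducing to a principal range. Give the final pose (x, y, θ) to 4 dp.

step 1: θ'=-0.2618 (straight) → pose (1.5867, -2.2912, -0.2618)
step 2: θ'=2.2382 (R=-1.7500) → pose (-0.2408, -5.0647, 2.2382)
step 3: θ'=4.1132 (R=-1.6667) → pose (2.4446, -4.9731, 4.1132)
step 4: θ'=4.1132 (straight) → pose (2.5151, -4.8698, 4.1132)
step 5: θ'=4.1132 (straight) → pose (2.0216, -5.5924, 4.1132)
step 6: θ'=5.6132 (R=-1.3333) → pose (1.7485, -3.7953, 5.6132)

(1.7485, -3.7953, 5.6132)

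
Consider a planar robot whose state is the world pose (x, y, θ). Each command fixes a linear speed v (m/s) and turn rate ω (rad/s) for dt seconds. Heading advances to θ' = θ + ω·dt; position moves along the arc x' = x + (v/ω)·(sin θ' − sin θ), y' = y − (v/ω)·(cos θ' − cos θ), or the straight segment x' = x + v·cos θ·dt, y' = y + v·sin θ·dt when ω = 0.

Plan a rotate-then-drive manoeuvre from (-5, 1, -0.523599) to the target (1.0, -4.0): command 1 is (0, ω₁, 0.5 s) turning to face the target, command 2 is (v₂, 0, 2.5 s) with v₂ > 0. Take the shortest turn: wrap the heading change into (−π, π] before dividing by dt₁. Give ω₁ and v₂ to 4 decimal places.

heading to target = atan2(-4−1, 1−-5) = -0.6947
Δθ = wrap(-0.6947 − -0.5236) = -0.1711; ω₁ = Δθ/dt₁ = -0.3423
distance = √((1−-5)² + (-4−1)²) = 7.8102; v₂ = distance/dt₂ = 3.1241

ω₁ = -0.3423, v₂ = 3.1241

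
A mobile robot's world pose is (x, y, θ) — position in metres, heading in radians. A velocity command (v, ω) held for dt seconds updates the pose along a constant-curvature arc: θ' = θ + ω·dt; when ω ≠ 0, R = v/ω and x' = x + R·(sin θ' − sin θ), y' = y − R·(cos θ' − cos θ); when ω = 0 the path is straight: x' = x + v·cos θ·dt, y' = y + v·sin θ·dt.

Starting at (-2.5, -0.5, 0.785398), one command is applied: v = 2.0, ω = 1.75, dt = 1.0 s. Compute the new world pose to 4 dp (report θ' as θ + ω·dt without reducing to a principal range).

(-2.6570, 1.2473, 2.5354)

θ' = 0.7854 + 1.75·1.0 = 2.5354
R = v/ω = 2.0/1.75 = 1.1429
x' = -2.5 + 1.1429·(sin 2.5354 − sin 0.7854) = -2.6570
y' = -0.5 − 1.1429·(cos 2.5354 − cos 0.7854) = 1.2473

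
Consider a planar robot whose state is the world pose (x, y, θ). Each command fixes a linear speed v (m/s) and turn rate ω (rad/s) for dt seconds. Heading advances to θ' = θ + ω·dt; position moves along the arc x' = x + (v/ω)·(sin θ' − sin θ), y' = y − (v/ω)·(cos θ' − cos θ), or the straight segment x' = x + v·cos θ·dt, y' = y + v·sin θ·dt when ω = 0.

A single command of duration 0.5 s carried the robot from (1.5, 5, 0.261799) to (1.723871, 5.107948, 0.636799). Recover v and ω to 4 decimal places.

v = 0.5000, ω = 0.7500

Δθ = 0.636799 − 0.261799 = 0.375000
ω = Δθ/dt = 0.375000/0.5 = 0.7500
R = Δx/(sin θ' − sin θ) = 0.6667
v = R·ω = 0.6667·0.7500 = 0.5000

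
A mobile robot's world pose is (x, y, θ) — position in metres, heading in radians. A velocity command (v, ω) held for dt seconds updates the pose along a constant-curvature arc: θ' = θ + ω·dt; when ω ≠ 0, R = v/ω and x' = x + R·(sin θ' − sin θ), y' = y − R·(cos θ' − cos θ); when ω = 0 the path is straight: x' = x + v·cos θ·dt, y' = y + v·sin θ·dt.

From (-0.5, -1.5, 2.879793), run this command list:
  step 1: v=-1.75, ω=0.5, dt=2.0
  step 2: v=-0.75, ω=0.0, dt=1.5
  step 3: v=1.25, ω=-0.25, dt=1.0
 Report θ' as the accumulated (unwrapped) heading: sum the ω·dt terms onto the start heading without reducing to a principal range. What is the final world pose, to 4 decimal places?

(2.5738, -0.6686, 3.6298)

step 1: θ'=3.8798 (R=-3.5000) → pose (2.7612, -0.7081, 3.8798)
step 2: θ'=3.8798 (straight) → pose (3.5934, 0.0489, 3.8798)
step 3: θ'=3.6298 (R=-5.0000) → pose (2.5738, -0.6686, 3.6298)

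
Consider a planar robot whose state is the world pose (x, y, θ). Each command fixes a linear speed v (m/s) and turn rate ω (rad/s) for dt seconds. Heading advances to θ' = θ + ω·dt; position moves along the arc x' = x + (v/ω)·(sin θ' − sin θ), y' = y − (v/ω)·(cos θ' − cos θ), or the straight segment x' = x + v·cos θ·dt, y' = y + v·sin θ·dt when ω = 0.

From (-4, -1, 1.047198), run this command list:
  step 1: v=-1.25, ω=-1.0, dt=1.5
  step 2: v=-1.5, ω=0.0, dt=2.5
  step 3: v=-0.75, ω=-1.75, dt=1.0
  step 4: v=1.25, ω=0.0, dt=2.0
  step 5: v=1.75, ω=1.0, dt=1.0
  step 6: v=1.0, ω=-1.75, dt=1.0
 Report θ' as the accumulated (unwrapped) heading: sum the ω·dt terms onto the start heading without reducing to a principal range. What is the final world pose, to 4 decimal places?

step 1: θ'=-0.4528 (R=1.2500) → pose (-5.6294, -1.4990, -0.4528)
step 2: θ'=-0.4528 (straight) → pose (-9.0015, 0.1415, -0.4528)
step 3: θ'=-2.2028 (R=0.4286) → pose (-9.1598, 0.7801, -2.2028)
step 4: θ'=-2.2028 (straight) → pose (-10.6367, -1.2370, -2.2028)
step 5: θ'=-1.2028 (R=1.7500) → pose (-10.8576, -2.9004, -1.2028)
step 6: θ'=-2.9528 (R=-0.5714) → pose (-11.2835, -3.6672, -2.9528)

(-11.2835, -3.6672, -2.9528)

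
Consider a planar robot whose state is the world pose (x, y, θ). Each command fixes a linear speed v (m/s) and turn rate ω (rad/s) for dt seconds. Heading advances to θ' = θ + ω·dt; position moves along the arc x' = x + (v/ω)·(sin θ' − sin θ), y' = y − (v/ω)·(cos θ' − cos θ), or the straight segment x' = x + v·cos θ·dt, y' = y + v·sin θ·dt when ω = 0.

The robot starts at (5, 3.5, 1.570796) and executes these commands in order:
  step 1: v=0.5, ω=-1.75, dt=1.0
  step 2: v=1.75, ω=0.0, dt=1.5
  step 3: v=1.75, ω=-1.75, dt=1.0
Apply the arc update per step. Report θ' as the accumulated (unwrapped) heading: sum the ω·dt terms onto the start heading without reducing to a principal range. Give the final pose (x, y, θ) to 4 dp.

(8.6778, 1.9785, -1.9292)

step 1: θ'=-0.1792 (R=-0.2857) → pose (5.3366, 3.7811, -0.1792)
step 2: θ'=-0.1792 (straight) → pose (7.9196, 3.3132, -0.1792)
step 3: θ'=-1.9292 (R=-1.0000) → pose (8.6778, 1.9785, -1.9292)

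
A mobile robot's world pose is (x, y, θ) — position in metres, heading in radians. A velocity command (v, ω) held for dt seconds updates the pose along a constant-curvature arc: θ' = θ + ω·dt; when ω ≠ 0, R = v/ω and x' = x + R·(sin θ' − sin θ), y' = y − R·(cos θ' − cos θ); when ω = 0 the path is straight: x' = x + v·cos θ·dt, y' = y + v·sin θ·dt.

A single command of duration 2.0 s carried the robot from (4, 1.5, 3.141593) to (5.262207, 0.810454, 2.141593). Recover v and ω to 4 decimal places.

v = -0.7500, ω = -0.5000

Δθ = 2.141593 − 3.141593 = -1.000000
ω = Δθ/dt = -1.000000/2.0 = -0.5000
R = Δx/(sin θ' − sin θ) = 1.5000
v = R·ω = 1.5000·-0.5000 = -0.7500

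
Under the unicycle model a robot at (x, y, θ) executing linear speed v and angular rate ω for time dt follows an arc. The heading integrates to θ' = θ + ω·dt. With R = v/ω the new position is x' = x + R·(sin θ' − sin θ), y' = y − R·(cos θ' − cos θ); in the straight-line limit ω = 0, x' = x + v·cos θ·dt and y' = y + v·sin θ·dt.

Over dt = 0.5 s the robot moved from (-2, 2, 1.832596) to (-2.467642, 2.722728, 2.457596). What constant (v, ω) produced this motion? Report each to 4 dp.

v = 1.7500, ω = 1.2500

Δθ = 2.457596 − 1.832596 = 0.625000
ω = Δθ/dt = 0.625000/0.5 = 1.2500
R = −Δy/(cos θ' − cos θ) = 1.4000
v = R·ω = 1.4000·1.2500 = 1.7500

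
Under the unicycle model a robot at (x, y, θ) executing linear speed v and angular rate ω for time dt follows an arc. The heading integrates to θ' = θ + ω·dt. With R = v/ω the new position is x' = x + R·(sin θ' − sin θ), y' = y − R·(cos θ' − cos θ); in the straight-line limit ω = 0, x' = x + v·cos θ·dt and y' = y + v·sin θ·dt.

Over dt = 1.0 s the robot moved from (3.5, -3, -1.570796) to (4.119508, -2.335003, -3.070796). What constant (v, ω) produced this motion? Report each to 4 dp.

Δθ = -3.070796 − -1.570796 = -1.500000
ω = Δθ/dt = -1.500000/1.0 = -1.5000
R = −Δy/(cos θ' − cos θ) = 0.6667
v = R·ω = 0.6667·-1.5000 = -1.0000

v = -1.0000, ω = -1.5000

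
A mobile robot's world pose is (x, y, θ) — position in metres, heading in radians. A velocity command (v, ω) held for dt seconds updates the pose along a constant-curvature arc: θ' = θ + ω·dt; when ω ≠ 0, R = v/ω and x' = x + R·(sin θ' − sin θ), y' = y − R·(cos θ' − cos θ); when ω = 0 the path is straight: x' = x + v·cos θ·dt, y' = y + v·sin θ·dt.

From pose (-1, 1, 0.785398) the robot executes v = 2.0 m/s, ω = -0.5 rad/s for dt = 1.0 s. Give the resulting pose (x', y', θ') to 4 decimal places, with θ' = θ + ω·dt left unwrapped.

θ' = 0.7854 + -0.5·1.0 = 0.2854
R = v/ω = 2.0/-0.5 = -4.0000
x' = -1 + -4.0000·(sin 0.2854 − sin 0.7854) = 0.7023
y' = 1 − -4.0000·(cos 0.2854 − cos 0.7854) = 2.0098

(0.7023, 2.0098, 0.2854)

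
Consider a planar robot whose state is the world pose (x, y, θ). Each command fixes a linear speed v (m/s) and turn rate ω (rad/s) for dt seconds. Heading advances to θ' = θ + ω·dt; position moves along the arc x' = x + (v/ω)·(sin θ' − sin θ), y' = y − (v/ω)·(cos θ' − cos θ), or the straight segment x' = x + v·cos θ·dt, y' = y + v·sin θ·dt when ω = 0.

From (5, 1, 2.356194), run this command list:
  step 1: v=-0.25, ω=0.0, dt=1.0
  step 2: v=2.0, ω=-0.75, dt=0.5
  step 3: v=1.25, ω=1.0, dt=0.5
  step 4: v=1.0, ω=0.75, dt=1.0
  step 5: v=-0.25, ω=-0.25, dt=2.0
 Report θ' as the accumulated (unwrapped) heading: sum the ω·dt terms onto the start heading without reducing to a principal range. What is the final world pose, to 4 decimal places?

step 1: θ'=2.3562 (straight) → pose (5.1768, 0.8232, 2.3562)
step 2: θ'=1.9812 (R=-2.6667) → pose (4.6172, 1.6449, 1.9812)
step 3: θ'=2.4812 (R=1.2500) → pose (4.2377, 2.1334, 2.4812)
step 4: θ'=3.2312 (R=1.3333) → pose (3.3005, 2.4084, 3.2312)
step 5: θ'=2.7312 (R=1.0000) → pose (3.7890, 2.3293, 2.7312)

(3.7890, 2.3293, 2.7312)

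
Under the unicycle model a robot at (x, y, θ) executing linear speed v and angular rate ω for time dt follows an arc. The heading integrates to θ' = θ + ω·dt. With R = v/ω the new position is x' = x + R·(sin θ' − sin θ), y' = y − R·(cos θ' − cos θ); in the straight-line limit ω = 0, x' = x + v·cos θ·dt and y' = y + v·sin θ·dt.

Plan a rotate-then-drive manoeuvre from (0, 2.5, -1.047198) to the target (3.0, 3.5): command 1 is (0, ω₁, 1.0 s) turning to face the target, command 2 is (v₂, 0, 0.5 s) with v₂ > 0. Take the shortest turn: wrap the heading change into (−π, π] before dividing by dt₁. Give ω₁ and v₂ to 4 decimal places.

ω₁ = 1.3689, v₂ = 6.3246

heading to target = atan2(3.5−2.5, 3−0) = 0.3218
Δθ = wrap(0.3218 − -1.0472) = 1.3689; ω₁ = Δθ/dt₁ = 1.3689
distance = √((3−0)² + (3.5−2.5)²) = 3.1623; v₂ = distance/dt₂ = 6.3246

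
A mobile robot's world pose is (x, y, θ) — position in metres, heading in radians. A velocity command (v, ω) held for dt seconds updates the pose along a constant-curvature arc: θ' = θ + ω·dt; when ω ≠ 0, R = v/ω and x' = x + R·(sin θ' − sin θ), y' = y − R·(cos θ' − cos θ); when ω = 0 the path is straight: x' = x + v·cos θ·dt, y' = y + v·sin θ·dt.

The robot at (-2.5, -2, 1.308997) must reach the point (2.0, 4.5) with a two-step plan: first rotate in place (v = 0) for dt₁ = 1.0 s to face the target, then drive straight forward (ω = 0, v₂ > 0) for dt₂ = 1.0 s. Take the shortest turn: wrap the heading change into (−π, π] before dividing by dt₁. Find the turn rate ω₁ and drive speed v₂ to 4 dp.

heading to target = atan2(4.5−-2, 2−-2.5) = 0.9653
Δθ = wrap(0.9653 − 1.3090) = -0.3437; ω₁ = Δθ/dt₁ = -0.3437
distance = √((2−-2.5)² + (4.5−-2)²) = 7.9057; v₂ = distance/dt₂ = 7.9057

ω₁ = -0.3437, v₂ = 7.9057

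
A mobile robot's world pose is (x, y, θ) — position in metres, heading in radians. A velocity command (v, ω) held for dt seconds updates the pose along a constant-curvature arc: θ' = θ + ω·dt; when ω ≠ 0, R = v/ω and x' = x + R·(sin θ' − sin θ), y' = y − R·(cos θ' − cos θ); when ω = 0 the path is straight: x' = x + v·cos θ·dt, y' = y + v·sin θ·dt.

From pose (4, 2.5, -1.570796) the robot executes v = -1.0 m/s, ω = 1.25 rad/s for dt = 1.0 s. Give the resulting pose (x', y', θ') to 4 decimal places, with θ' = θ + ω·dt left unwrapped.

θ' = -1.5708 + 1.25·1.0 = -0.3208
R = v/ω = -1.0/1.25 = -0.8000
x' = 4 + -0.8000·(sin -0.3208 − sin -1.5708) = 3.4523
y' = 2.5 − -0.8000·(cos -0.3208 − cos -1.5708) = 3.2592

(3.4523, 3.2592, -0.3208)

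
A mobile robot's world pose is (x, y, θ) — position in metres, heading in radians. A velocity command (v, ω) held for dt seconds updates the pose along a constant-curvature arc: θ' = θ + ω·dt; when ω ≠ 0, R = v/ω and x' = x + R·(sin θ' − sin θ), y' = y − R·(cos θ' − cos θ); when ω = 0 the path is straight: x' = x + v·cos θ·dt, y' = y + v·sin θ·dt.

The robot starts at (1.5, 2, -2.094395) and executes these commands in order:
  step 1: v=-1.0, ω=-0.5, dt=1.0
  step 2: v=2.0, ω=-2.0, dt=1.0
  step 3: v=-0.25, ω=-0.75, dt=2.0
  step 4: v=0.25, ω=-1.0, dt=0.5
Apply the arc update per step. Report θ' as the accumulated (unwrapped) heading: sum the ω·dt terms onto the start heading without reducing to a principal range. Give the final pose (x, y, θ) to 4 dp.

(0.5331, 3.0700, -6.5944)

step 1: θ'=-2.5944 (R=2.0000) → pose (2.1915, 2.7080, -2.5944)
step 2: θ'=-4.5944 (R=-1.0000) → pose (0.6781, 3.4442, -4.5944)
step 3: θ'=-6.0944 (R=0.3333) → pose (0.4097, 3.0776, -6.0944)
step 4: θ'=-6.5944 (R=-0.2500) → pose (0.5331, 3.0700, -6.5944)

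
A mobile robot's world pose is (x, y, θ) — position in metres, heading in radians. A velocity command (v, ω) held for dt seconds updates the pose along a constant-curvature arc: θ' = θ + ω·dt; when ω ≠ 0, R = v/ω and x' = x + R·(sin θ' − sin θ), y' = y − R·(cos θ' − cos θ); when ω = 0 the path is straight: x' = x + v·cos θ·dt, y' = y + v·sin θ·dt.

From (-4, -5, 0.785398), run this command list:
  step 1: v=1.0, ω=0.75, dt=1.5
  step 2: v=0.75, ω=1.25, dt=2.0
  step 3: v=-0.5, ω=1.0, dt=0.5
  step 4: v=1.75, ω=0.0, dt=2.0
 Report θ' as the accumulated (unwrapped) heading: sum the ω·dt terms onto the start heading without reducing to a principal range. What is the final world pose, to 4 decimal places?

step 1: θ'=1.9104 (R=1.3333) → pose (-3.6856, -3.6130, 1.9104)
step 2: θ'=4.4104 (R=0.6000) → pose (-4.8242, -3.6345, 4.4104)
step 3: θ'=4.9104 (R=-0.5000) → pose (-4.8113, -3.3874, 4.9104)
step 4: θ'=4.9104 (straight) → pose (-4.1228, -6.8190, 4.9104)

(-4.1228, -6.8190, 4.9104)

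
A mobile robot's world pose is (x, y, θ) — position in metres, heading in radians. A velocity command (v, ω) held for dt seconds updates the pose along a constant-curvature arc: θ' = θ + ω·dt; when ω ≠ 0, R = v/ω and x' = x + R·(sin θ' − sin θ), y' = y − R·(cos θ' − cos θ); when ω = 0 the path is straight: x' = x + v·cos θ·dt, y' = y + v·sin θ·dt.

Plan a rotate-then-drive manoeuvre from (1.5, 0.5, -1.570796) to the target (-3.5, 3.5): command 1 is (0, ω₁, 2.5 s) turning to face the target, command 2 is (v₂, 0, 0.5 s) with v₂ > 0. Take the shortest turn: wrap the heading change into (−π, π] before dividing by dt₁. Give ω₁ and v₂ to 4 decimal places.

heading to target = atan2(3.5−0.5, -3.5−1.5) = 2.6012
Δθ = wrap(2.6012 − -1.5708) = -2.1112; ω₁ = Δθ/dt₁ = -0.8445
distance = √((-3.5−1.5)² + (3.5−0.5)²) = 5.8310; v₂ = distance/dt₂ = 11.6619

ω₁ = -0.8445, v₂ = 11.6619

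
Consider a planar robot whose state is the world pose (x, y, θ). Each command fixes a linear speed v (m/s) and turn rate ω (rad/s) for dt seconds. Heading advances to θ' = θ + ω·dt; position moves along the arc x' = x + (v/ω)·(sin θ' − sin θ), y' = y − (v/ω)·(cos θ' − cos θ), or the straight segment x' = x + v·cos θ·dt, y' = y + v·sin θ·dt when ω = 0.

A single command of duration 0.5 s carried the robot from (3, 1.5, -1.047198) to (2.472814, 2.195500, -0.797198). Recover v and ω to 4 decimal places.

Δθ = -0.797198 − -1.047198 = 0.250000
ω = Δθ/dt = 0.250000/0.5 = 0.5000
R = −Δy/(cos θ' − cos θ) = -3.5000
v = R·ω = -3.5000·0.5000 = -1.7500

v = -1.7500, ω = 0.5000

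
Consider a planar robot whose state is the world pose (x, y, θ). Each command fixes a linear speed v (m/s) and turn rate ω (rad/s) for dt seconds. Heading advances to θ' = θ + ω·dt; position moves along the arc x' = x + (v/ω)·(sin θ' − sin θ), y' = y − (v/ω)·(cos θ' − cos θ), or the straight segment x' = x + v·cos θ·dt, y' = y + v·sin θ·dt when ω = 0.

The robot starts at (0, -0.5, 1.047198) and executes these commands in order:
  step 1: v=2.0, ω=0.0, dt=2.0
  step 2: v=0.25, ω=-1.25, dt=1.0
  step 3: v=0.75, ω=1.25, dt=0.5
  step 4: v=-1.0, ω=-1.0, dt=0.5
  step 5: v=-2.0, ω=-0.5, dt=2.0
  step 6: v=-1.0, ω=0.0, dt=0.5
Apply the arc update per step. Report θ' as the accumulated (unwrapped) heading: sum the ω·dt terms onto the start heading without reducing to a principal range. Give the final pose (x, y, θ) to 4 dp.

(-1.3567, 5.5509, -1.0778)

step 1: θ'=1.0472 (straight) → pose (2.0000, 2.9641, 1.0472)
step 2: θ'=-0.2028 (R=-0.2000) → pose (2.2135, 3.0600, -0.2028)
step 3: θ'=0.4222 (R=0.6000) → pose (2.5802, 3.1004, 0.4222)
step 4: θ'=-0.0778 (R=1.0000) → pose (2.0927, 3.0156, -0.0778)
step 5: θ'=-1.0778 (R=4.0000) → pose (-1.1201, 5.1104, -1.0778)
step 6: θ'=-1.0778 (straight) → pose (-1.3567, 5.5509, -1.0778)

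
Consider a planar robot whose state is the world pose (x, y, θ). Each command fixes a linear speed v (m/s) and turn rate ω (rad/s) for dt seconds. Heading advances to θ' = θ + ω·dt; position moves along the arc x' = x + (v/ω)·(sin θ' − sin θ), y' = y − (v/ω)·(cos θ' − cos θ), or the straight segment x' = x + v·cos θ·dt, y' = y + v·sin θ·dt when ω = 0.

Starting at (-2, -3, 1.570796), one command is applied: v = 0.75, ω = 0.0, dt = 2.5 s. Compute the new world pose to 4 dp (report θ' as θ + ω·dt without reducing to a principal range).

θ' = 1.5708 + 0.0·2.5 = 1.5708
ω = 0 → straight: x' = -2 + 0.75·cos(1.5708)·2.5 = -2.0000
y' = -3 + 0.75·sin(1.5708)·2.5 = -1.1250

(-2.0000, -1.1250, 1.5708)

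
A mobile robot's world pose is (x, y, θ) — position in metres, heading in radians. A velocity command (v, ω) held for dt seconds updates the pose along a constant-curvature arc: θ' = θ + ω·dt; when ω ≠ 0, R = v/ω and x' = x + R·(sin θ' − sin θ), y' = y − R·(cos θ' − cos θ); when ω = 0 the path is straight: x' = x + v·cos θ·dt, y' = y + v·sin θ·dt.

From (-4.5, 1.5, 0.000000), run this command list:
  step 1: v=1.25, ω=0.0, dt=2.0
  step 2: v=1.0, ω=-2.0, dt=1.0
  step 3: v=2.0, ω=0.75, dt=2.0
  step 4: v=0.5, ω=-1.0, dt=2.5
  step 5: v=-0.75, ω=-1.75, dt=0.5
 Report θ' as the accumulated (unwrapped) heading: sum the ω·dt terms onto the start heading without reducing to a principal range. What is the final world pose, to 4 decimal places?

step 1: θ'=0.0000 (straight) → pose (-2.0000, 1.5000, 0.0000)
step 2: θ'=-2.0000 (R=-0.5000) → pose (-1.5454, 0.7919, -2.0000)
step 3: θ'=-0.5000 (R=2.6667) → pose (-0.3990, -2.6580, -0.5000)
step 4: θ'=-3.0000 (R=-0.5000) → pose (-0.5682, -3.5918, -3.0000)
step 5: θ'=-3.8750 (R=0.4286) → pose (-0.2208, -3.6977, -3.8750)

(-0.2208, -3.6977, -3.8750)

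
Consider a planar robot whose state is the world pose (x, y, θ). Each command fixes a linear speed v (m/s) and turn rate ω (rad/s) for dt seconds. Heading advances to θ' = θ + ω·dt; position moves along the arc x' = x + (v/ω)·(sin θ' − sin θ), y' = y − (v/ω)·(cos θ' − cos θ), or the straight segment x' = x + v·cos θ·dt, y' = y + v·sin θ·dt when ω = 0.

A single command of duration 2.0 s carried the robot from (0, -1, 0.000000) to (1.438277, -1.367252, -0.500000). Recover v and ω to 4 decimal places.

v = 0.7500, ω = -0.2500

Δθ = -0.500000 − 0.000000 = -0.500000
ω = Δθ/dt = -0.500000/2.0 = -0.2500
R = Δx/(sin θ' − sin θ) = -3.0000
v = R·ω = -3.0000·-0.2500 = 0.7500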